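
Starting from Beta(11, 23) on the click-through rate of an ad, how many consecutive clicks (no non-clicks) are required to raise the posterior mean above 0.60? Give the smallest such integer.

After k clicks and 0 non-clicks the posterior is Beta(11+k, 23), with mean (11+k)/(11+23+k).
Set (11+k)/(34+k) > 0.60 and solve: k > (0.60·34 − 11)/(1 − 0.60) = 23.500.
The smallest integer exceeding 23.500 is 24, and checking k=24: (35)/(58) = 0.6034 > 0.60.

k = 24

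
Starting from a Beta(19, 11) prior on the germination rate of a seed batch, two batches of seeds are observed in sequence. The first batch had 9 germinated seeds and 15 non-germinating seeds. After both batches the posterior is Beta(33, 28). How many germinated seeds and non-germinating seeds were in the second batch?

Sequential conjugate updates are equivalent to a single update on the pooled data, so total successes = posterior α − prior α and total failures = posterior β − prior β.
Total across both batches: 33−19=14 germinated seeds, 28−11=17 non-germinating seeds.
Subtract the first batch: 14−9=5 germinated seeds and 17−15=2 non-germinating seeds.

5 germinated seeds and 2 non-germinating seeds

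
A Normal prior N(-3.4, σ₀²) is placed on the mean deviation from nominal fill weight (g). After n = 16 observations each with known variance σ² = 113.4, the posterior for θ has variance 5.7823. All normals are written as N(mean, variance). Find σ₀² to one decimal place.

σ₀² = 31.4

Posterior precision equals prior precision plus data precision: 1/σ_n² = 1/σ₀² + n/σ².
So 1/σ₀² = 1/5.7823 − 16/113.4 = 0.172942 − 0.141093 = 0.031849.
Hence σ₀² = 1/0.031849 ≈ 31.4.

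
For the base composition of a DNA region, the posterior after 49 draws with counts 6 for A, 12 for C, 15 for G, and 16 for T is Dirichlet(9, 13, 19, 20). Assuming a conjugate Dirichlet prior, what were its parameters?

Dirichlet(3, 1, 4, 4)

For a Dirichlet(α) prior with multinomial counts c, the posterior is Dirichlet(α + c) componentwise.
Subtract each count from the matching posterior parameter: 9−6=3, 13−12=1, 19−15=4, 20−16=4.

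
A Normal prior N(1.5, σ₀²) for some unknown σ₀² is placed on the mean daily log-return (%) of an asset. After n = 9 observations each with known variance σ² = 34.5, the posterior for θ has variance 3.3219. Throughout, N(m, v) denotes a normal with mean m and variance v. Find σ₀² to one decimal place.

For the Normal–Normal model with known σ², precisions add: τ_n = τ₀ + n/σ².
So 1/σ₀² = 1/3.3219 − 9/34.5 = 0.301033 − 0.260870 = 0.040163.
Hence σ₀² = 1/0.040163 ≈ 24.9.

σ₀² = 24.9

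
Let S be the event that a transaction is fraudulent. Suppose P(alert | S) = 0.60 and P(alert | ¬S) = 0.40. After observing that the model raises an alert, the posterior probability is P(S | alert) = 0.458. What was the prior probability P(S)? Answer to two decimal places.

In odds form, posterior odds = prior odds × likelihood ratio, so prior odds = posterior odds ÷ LR.
Posterior odds = 0.458/(1−0.458) = 0.8450. LR = 0.60/0.40 = 1.5000.
Prior odds = 0.8450/1.5000 = 0.5633, so P(S) = 0.5633/(1+0.5633) ≈ 0.36.

P(S) = 0.36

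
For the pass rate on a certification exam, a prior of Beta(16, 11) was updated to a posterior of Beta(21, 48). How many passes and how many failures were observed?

A Beta(α, β) prior with s successes and f failures in binomial data gives a Beta(α+s, β+f) posterior.
Match parameters: s=21−16=5, f=48−11=37.

5 passes and 37 failures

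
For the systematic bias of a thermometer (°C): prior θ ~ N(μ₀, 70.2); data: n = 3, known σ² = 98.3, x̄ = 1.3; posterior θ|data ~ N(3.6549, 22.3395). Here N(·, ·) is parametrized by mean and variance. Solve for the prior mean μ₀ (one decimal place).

μ₀ = 8.7

With known observation variance, the Normal–Normal posterior has precision τ_n = τ₀ + n/σ² and mean μ_n = (τ₀μ₀ + (n/σ²)x̄)/τ_n.
Here τ₀ = 1/70.2 = 0.014245 and τ_data = 3/98.3 = 0.030519, so τ_n = 0.044764.
Rearranging for μ₀: μ₀ = (μ_n·τ_n − τ_data·x̄)/τ₀ = (3.6549·0.044764 − 0.030519·1.3) / 0.014245 = 0.123933/0.014245 ≈ 8.7.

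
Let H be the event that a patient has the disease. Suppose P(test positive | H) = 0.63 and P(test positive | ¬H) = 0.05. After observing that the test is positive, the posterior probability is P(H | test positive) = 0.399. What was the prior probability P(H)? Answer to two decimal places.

P(H) = 0.05

In odds form, posterior odds = prior odds × likelihood ratio, so prior odds = posterior odds ÷ LR.
Posterior odds = 0.399/(1−0.399) = 0.6639. LR = 0.63/0.05 = 12.6000.
Prior odds = 0.6639/12.6000 = 0.0527, so P(H) = 0.0527/(1+0.0527) ≈ 0.05.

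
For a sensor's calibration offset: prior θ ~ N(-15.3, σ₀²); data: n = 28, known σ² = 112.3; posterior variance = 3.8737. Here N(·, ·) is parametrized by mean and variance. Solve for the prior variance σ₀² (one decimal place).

For the Normal–Normal model with known σ², precisions add: τ_n = τ₀ + n/σ².
So 1/σ₀² = 1/3.8737 − 28/112.3 = 0.258151 − 0.249332 = 0.008819.
Hence σ₀² = 1/0.008819 ≈ 113.4.

σ₀² = 113.4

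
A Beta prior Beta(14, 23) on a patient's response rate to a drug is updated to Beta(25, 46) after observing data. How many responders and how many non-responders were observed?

11 responders and 23 non-responders

A Beta(α, β) prior with s successes and f failures in binomial data gives a Beta(α+s, β+f) posterior.
So s = 25 − 14 = 11 and f = 46 − 23 = 23.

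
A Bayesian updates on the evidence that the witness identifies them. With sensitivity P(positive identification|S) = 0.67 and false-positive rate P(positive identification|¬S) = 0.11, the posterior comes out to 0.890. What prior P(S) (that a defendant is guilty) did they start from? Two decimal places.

P(S) = 0.57

Bayes' rule in odds form gives O(S|E) = O(S)·[P(E|S)/P(E|¬S)], hence O(S) = O(S|E)/LR.
Posterior odds = 0.890/(1−0.890) = 8.0909. LR = 0.67/0.11 = 6.0909.
Prior odds = 8.0909/6.0909 = 1.3284, so P(S) = 1.3284/(1+1.3284) ≈ 0.57.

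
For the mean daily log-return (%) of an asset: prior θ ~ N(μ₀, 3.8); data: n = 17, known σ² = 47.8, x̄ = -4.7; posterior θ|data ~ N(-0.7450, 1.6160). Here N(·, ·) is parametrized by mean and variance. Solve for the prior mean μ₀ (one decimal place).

μ₀ = 4.6

With known observation variance, the Normal–Normal posterior has precision τ_n = τ₀ + n/σ² and mean μ_n = (τ₀μ₀ + (n/σ²)x̄)/τ_n.
Here τ₀ = 1/3.8 = 0.263158 and τ_data = 17/47.8 = 0.355649, so τ_n = 0.618807.
Rearranging for μ₀: μ₀ = (μ_n·τ_n − τ_data·x̄)/τ₀ = (-0.7450·0.618807 − 0.355649·-4.7) / 0.263158 = 1.210539/0.263158 ≈ 4.6.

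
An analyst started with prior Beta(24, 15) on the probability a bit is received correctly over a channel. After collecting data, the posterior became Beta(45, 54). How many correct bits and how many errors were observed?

Under Beta–binomial conjugacy the posterior parameters are (α+s, β+f).
Match parameters: s=45−24=21, f=54−15=39.

21 correct bits and 39 errors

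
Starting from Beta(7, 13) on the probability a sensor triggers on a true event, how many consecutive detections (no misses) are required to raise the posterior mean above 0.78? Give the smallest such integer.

k = 40

After k detections and 0 misses the posterior is Beta(7+k, 13), with mean (7+k)/(7+13+k).
Set (7+k)/(20+k) > 0.78 and solve: k > (0.78·20 − 7)/(1 − 0.78) = 39.091.
The smallest integer exceeding 39.091 is 40, and checking k=40: (47)/(60) = 0.7833 > 0.78.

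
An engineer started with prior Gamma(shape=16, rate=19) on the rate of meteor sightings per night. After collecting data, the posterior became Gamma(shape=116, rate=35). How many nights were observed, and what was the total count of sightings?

n = 16 nights with total 100 sightings

A Gamma(α, β) prior (rate parametrization) on a Poisson rate with n observations summing to S gives posterior Gamma(α+S, β+n).
Matching: Σxᵢ = 116 − 16 = 100 and n = 35 − 19 = 16.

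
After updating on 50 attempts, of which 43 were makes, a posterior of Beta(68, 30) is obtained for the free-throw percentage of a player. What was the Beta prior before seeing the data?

Under Beta–binomial conjugacy the posterior parameters are (a+s, b+f).
Subtract the data counts: 68−43=25, 30−7=23.

Beta(25, 23)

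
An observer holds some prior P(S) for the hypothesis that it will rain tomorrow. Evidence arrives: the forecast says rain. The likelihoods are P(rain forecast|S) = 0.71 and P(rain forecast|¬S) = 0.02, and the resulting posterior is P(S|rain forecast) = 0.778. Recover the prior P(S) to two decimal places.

P(S) = 0.09

In odds form, posterior odds = prior odds × likelihood ratio, so prior odds = posterior odds ÷ LR.
Posterior odds = 0.778/(1−0.778) = 3.5045. LR = 0.71/0.02 = 35.5000.
Prior odds = 3.5045/35.5000 = 0.0987, so P(S) = 0.0987/(1+0.0987) ≈ 0.09.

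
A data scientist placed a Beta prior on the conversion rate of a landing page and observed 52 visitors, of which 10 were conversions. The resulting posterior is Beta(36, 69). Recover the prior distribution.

A Beta(a, b) prior with s successes and f failures in binomial data gives a Beta(a+s, b+f) posterior.
So a = 36 − 10 = 26 and b = 69 − 42 = 27.

Beta(26, 27)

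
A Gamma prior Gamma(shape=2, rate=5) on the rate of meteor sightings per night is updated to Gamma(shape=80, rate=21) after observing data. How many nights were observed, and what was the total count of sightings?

n = 16 nights with total 78 sightings

Gamma–Poisson conjugacy: posterior shape = α + Σxᵢ, posterior rate = β + n.
Matching: Σxᵢ = 80 − 2 = 78 and n = 21 − 5 = 16.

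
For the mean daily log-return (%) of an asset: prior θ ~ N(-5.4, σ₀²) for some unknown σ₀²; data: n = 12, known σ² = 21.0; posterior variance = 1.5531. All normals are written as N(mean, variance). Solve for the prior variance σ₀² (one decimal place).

σ₀² = 13.8

Posterior precision equals prior precision plus data precision: 1/σ_n² = 1/σ₀² + n/σ².
So 1/σ₀² = 1/1.5531 − 12/21.0 = 0.643874 − 0.571429 = 0.072445.
Hence σ₀² = 1/0.072445 ≈ 13.8.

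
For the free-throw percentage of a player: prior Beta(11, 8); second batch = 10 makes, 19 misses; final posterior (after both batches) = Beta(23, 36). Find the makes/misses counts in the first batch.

Sequential conjugate updates are equivalent to a single update on the pooled data, so total successes = posterior α − prior α and total failures = posterior β − prior β.
Total across both batches: 23−11=12 makes, 36−8=28 misses.
Subtract the second batch: 12−10=2 makes and 28−19=9 misses.

2 makes and 9 misses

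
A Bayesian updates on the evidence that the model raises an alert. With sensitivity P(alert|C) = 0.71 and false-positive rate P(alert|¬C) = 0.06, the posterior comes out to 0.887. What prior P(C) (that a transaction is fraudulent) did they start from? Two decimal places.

P(C) = 0.40

Bayes' rule in odds form gives O(C|E) = O(C)·[P(E|C)/P(E|¬C)], hence O(C) = O(C|E)/LR.
Posterior odds = 0.887/(1−0.887) = 7.8496. LR = 0.71/0.06 = 11.8333.
Prior odds = 7.8496/11.8333 = 0.6633, so P(C) = 0.6633/(1+0.6633) ≈ 0.40.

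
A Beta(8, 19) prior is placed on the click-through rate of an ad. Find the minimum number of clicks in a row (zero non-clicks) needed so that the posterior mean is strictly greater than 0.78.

After k clicks and 0 non-clicks the posterior is Beta(8+k, 19), with mean (8+k)/(8+19+k).
Set (8+k)/(27+k) > 0.78 and solve: k > (0.78·27 − 8)/(1 − 0.78) = 59.364.
The smallest integer exceeding 59.364 is 60.

k = 60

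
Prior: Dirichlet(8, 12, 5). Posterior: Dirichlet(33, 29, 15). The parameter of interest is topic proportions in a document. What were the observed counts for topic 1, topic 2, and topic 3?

For a Dirichlet(α) prior with multinomial counts c, the posterior is Dirichlet(α + c) componentwise.
Counts are posterior − prior componentwise: 33−8=25, 29−12=17, 15−5=10.

counts (25, 17, 10)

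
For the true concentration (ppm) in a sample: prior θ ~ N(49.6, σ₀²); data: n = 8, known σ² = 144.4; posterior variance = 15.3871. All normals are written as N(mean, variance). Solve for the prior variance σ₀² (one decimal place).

σ₀² = 104.3

For the Normal–Normal model with known σ², precisions add: τ_n = τ₀ + n/σ².
So 1/σ₀² = 1/15.3871 − 8/144.4 = 0.064990 − 0.055402 = 0.009588.
Hence σ₀² = 1/0.009588 ≈ 104.3.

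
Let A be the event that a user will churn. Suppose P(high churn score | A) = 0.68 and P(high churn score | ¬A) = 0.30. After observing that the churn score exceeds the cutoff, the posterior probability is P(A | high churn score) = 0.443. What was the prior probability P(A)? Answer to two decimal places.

P(A) = 0.26

In odds form, posterior odds = prior odds × likelihood ratio, so prior odds = posterior odds ÷ LR.
Posterior odds = 0.443/(1−0.443) = 0.7953. LR = 0.68/0.30 = 2.2667.
Prior odds = 0.7953/2.2667 = 0.3509, so P(A) = 0.3509/(1+0.3509) ≈ 0.26.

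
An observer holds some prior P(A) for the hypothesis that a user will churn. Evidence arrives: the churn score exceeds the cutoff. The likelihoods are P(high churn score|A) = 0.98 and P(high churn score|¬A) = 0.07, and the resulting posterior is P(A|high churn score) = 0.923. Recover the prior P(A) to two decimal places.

In odds form, posterior odds = prior odds × likelihood ratio, so prior odds = posterior odds ÷ LR.
Posterior odds = 0.923/(1−0.923) = 11.9870. LR = 0.98/0.07 = 14.0000.
Prior odds = 11.9870/14.0000 = 0.8562, so P(A) = 0.8562/(1+0.8562) ≈ 0.46.

P(A) = 0.46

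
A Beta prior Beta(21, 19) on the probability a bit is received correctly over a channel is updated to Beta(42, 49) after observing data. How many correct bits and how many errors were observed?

21 correct bits and 30 errors

A Beta(α, β) prior with s successes and f failures in binomial data gives a Beta(α+s, β+f) posterior.
So s = 42 − 21 = 21 and f = 49 − 19 = 30.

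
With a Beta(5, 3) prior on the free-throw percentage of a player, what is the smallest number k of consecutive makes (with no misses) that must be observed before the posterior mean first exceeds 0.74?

After k makes and 0 misses the posterior is Beta(5+k, 3), with mean (5+k)/(5+3+k).
Set (5+k)/(8+k) > 0.74 and solve: k > (0.74·8 − 5)/(1 − 0.74) = 3.538.
The smallest integer exceeding 3.538 is 4.

k = 4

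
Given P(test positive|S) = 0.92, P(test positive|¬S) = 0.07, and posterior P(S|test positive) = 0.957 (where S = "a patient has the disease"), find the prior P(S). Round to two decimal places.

In odds form, posterior odds = prior odds × likelihood ratio, so prior odds = posterior odds ÷ LR.
Posterior odds = 0.957/(1−0.957) = 22.2558. LR = 0.92/0.07 = 13.1429.
Prior odds = 22.2558/13.1429 = 1.6934, so P(S) = 1.6934/(1+1.6934) ≈ 0.63.

P(S) = 0.63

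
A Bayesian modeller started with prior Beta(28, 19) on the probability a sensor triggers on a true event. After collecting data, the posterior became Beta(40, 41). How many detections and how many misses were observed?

Under Beta–binomial conjugacy the posterior parameters are (α+s, β+f).
Match parameters: s=40−28=12, f=41−19=22.

12 detections and 22 misses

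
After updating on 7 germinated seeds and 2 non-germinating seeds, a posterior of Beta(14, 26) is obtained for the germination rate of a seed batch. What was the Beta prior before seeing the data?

A Beta(a, b) prior with s successes and f failures in binomial data gives a Beta(a+s, b+f) posterior.
So a = 14 − 7 = 7 and b = 26 − 2 = 24.

Beta(7, 24)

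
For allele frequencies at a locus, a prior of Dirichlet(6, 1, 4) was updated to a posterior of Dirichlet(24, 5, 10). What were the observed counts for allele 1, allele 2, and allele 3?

For a Dirichlet(α) prior with multinomial counts c, the posterior is Dirichlet(α + c) componentwise.
Counts are posterior − prior componentwise: 24−6=18, 5−1=4, 10−4=6.

counts (18, 4, 6)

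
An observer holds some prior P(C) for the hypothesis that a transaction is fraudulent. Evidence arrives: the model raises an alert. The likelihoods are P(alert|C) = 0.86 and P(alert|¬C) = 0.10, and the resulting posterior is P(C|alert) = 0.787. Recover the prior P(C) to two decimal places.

P(C) = 0.30

Bayes' rule in odds form gives O(C|E) = O(C)·[P(E|C)/P(E|¬C)], hence O(C) = O(C|E)/LR.
Posterior odds = 0.787/(1−0.787) = 3.6948. LR = 0.86/0.10 = 8.6000.
Prior odds = 3.6948/8.6000 = 0.4296, so P(C) = 0.4296/(1+0.4296) ≈ 0.30.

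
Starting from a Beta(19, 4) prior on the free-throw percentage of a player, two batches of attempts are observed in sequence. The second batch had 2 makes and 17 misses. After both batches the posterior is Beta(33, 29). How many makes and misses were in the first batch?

12 makes and 8 misses

Sequential conjugate updates are equivalent to a single update on the pooled data, so total successes = posterior α − prior α and total failures = posterior β − prior β.
Total across both batches: 33−19=14 makes, 29−4=25 misses.
Subtract the second batch: 14−2=12 makes and 25−17=8 misses.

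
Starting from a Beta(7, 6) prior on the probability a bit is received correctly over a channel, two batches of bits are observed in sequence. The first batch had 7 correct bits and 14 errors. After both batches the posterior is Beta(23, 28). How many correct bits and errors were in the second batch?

9 correct bits and 8 errors

Sequential conjugate updates are equivalent to a single update on the pooled data, so total successes = posterior α − prior α and total failures = posterior β − prior β.
Total across both batches: 23−7=16 correct bits, 28−6=22 errors.
Subtract the first batch: 16−7=9 correct bits and 22−14=8 errors.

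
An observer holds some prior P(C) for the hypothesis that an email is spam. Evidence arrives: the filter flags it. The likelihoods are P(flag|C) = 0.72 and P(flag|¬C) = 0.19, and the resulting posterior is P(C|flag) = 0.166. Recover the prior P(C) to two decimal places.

In odds form, posterior odds = prior odds × likelihood ratio, so prior odds = posterior odds ÷ LR.
Posterior odds = 0.166/(1−0.166) = 0.1990. LR = 0.72/0.19 = 3.7895.
Prior odds = 0.1990/3.7895 = 0.0525, so P(C) = 0.0525/(1+0.0525) ≈ 0.05.

P(C) = 0.05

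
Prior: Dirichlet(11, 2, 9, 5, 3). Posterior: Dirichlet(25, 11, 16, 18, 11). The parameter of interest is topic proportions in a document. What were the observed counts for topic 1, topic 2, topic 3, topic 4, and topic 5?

counts (14, 9, 7, 13, 8)

For a Dirichlet(α) prior with multinomial counts c, the posterior is Dirichlet(α + c) componentwise.
Counts are posterior − prior componentwise: 25−11=14, 11−2=9, 16−9=7, 18−5=13, 11−3=8.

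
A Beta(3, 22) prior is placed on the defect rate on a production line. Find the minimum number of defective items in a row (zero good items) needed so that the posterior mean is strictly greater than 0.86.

After k defective items and 0 good items the posterior is Beta(3+k, 22), with mean (3+k)/(3+22+k).
Set (3+k)/(25+k) > 0.86 and solve: k > (0.86·25 − 3)/(1 − 0.86) = 132.143.
The smallest integer exceeding 132.143 is 133.

k = 133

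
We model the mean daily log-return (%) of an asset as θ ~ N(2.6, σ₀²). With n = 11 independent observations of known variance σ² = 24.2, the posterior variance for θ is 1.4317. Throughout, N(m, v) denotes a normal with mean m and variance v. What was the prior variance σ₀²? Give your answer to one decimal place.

σ₀² = 4.1

For the Normal–Normal model with known σ², precisions add: τ_n = τ₀ + n/σ².
So 1/σ₀² = 1/1.4317 − 11/24.2 = 0.698470 − 0.454545 = 0.243925.
Hence σ₀² = 1/0.243925 ≈ 4.1.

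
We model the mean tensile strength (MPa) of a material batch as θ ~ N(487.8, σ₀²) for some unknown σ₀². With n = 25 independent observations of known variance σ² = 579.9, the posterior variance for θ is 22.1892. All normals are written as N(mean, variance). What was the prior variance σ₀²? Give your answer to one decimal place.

For the Normal–Normal model with known σ², precisions add: τ_n = τ₀ + n/σ².
So 1/σ₀² = 1/22.1892 − 25/579.9 = 0.045067 − 0.043111 = 0.001956.
Hence σ₀² = 1/0.001956 ≈ 511.2.

σ₀² = 511.2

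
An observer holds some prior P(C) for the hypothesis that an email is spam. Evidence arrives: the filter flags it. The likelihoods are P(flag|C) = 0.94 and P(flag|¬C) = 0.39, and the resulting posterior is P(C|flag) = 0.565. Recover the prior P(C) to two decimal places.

Bayes' rule in odds form gives O(C|E) = O(C)·[P(E|C)/P(E|¬C)], hence O(C) = O(C|E)/LR.
Posterior odds = 0.565/(1−0.565) = 1.2989. LR = 0.94/0.39 = 2.4103.
Prior odds = 1.2989/2.4103 = 0.5389, so P(C) = 0.5389/(1+0.5389) ≈ 0.35.

P(C) = 0.35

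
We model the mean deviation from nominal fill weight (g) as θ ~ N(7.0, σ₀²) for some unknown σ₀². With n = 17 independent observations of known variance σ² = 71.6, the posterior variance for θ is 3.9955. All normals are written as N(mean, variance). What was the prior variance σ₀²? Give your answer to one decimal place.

σ₀² = 77.8

Posterior precision equals prior precision plus data precision: 1/σ_n² = 1/σ₀² + n/σ².
So 1/σ₀² = 1/3.9955 − 17/71.6 = 0.250282 − 0.237430 = 0.012852.
Hence σ₀² = 1/0.012852 ≈ 77.8.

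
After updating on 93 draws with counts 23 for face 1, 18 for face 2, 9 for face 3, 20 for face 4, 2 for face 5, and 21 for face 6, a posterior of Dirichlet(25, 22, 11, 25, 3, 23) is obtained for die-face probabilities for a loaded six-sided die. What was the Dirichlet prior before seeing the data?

For a Dirichlet(α) prior with multinomial counts c, the posterior is Dirichlet(α + c) componentwise.
Subtract each count from the matching posterior parameter: 25−23=2, 22−18=4, 11−9=2, 25−20=5, 3−2=1, 23−21=2.

Dirichlet(2, 4, 2, 5, 1, 2)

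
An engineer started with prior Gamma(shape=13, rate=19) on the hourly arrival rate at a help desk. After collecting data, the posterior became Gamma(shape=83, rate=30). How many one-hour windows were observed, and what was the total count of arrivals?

n = 11 one-hour windows with total 70 arrivals

Gamma–Poisson conjugacy: posterior shape = α + Σxᵢ, posterior rate = β + n.
Matching: Σxᵢ = 83 − 13 = 70 and n = 30 − 19 = 11.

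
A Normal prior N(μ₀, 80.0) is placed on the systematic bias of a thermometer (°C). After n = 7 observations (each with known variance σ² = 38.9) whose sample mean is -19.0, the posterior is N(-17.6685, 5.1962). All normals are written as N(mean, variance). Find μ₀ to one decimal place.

The posterior mean is a precision-weighted average: μ_n = (τ₀μ₀ + τ_data·x̄)/(τ₀+τ_data), with τ₀=1/σ₀² and τ_data=n/σ².
Here τ₀ = 1/80.0 = 0.012500 and τ_data = 7/38.9 = 0.179949, so τ_n = 0.192449.
Rearranging for μ₀: μ₀ = (μ_n·τ_n − τ_data·x̄)/τ₀ = (-17.6685·0.192449 − 0.179949·-19.0) / 0.012500 = 0.018746/0.012500 ≈ 1.5.

μ₀ = 1.5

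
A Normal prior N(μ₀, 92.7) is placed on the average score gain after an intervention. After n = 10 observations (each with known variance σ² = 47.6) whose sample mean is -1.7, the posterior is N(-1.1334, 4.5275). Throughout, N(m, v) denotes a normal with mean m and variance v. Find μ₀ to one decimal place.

μ₀ = 9.9

With known observation variance, the Normal–Normal posterior has precision τ_n = τ₀ + n/σ² and mean μ_n = (τ₀μ₀ + (n/σ²)x̄)/τ_n.
Here τ₀ = 1/92.7 = 0.010787 and τ_data = 10/47.6 = 0.210084, so τ_n = 0.220871.
Rearranging for μ₀: μ₀ = (μ_n·τ_n − τ_data·x̄)/τ₀ = (-1.1334·0.220871 − 0.210084·-1.7) / 0.010787 = 0.106808/0.010787 ≈ 9.9.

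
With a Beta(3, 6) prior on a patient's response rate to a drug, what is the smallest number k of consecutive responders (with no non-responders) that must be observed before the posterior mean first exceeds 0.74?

After k responders and 0 non-responders the posterior is Beta(3+k, 6), with mean (3+k)/(3+6+k).
Set (3+k)/(9+k) > 0.74 and solve: k > (0.74·9 − 3)/(1 − 0.74) = 14.077.
The smallest integer exceeding 14.077 is 15.

k = 15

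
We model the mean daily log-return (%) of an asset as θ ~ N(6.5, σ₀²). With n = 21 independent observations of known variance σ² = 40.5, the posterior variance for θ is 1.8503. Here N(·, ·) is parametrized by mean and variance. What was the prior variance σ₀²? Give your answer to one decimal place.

σ₀² = 45.6

For the Normal–Normal model with known σ², precisions add: τ_n = τ₀ + n/σ².
So 1/σ₀² = 1/1.8503 − 21/40.5 = 0.540453 − 0.518519 = 0.021934.
Hence σ₀² = 1/0.021934 ≈ 45.6.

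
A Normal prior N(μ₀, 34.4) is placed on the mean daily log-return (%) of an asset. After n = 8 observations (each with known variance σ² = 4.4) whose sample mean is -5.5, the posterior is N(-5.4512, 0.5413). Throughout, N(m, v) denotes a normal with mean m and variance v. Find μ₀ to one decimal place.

μ₀ = -2.4

The posterior mean is a precision-weighted average: μ_n = (τ₀μ₀ + τ_data·x̄)/(τ₀+τ_data), with τ₀=1/σ₀² and τ_data=n/σ².
Here τ₀ = 1/34.4 = 0.029070 and τ_data = 8/4.4 = 1.818182, so τ_n = 1.847252.
Rearranging for μ₀: μ₀ = (μ_n·τ_n − τ_data·x̄)/τ₀ = (-5.4512·1.847252 − 1.818182·-5.5) / 0.029070 = -0.069739/0.029070 ≈ -2.4.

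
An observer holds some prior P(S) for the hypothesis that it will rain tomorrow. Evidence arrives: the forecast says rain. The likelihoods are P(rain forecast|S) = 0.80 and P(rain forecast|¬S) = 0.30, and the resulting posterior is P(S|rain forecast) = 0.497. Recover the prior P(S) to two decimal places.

P(S) = 0.27

Bayes' rule in odds form gives O(S|E) = O(S)·[P(E|S)/P(E|¬S)], hence O(S) = O(S|E)/LR.
Posterior odds = 0.497/(1−0.497) = 0.9881. LR = 0.80/0.30 = 2.6667.
Prior odds = 0.9881/2.6667 = 0.3705, so P(S) = 0.3705/(1+0.3705) ≈ 0.27.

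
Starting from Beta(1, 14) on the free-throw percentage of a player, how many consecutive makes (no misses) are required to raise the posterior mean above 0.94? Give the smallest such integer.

After k makes and 0 misses the posterior is Beta(1+k, 14), with mean (1+k)/(1+14+k).
Set (1+k)/(15+k) > 0.94 and solve: k > (0.94·15 − 1)/(1 − 0.94) = 218.333.
The smallest integer exceeding 218.333 is 219.

k = 219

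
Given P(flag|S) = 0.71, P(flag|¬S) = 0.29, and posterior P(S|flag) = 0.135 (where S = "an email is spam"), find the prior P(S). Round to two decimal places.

P(S) = 0.06

In odds form, posterior odds = prior odds × likelihood ratio, so prior odds = posterior odds ÷ LR.
Posterior odds = 0.135/(1−0.135) = 0.1561. LR = 0.71/0.29 = 2.4483.
Prior odds = 0.1561/2.4483 = 0.0638, so P(S) = 0.0638/(1+0.0638) ≈ 0.06.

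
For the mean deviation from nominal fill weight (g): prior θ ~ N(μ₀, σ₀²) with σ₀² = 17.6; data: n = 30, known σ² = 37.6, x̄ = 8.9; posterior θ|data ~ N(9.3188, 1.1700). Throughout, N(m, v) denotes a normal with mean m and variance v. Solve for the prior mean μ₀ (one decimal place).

μ₀ = 15.2

With known observation variance, the Normal–Normal posterior has precision τ_n = τ₀ + n/σ² and mean μ_n = (τ₀μ₀ + (n/σ²)x̄)/τ_n.
Here τ₀ = 1/17.6 = 0.056818 and τ_data = 30/37.6 = 0.797872, so τ_n = 0.854690.
Rearranging for μ₀: μ₀ = (μ_n·τ_n − τ_data·x̄)/τ₀ = (9.3188·0.854690 − 0.797872·8.9) / 0.056818 = 0.863624/0.056818 ≈ 15.2.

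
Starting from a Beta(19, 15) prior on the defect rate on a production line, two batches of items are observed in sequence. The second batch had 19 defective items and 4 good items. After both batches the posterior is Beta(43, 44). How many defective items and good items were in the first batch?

5 defective items and 25 good items

Sequential conjugate updates are equivalent to a single update on the pooled data, so total successes = posterior α − prior α and total failures = posterior β − prior β.
Total across both batches: 43−19=24 defective items, 44−15=29 good items.
Subtract the second batch: 24−19=5 defective items and 29−4=25 good items.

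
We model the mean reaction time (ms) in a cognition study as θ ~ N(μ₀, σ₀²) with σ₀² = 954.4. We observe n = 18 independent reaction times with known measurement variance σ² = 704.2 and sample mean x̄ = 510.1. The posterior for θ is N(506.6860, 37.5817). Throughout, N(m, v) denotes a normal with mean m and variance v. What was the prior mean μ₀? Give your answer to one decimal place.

The posterior mean is a precision-weighted average: μ_n = (τ₀μ₀ + τ_data·x̄)/(τ₀+τ_data), with τ₀=1/σ₀² and τ_data=n/σ².
Here τ₀ = 1/954.4 = 0.001048 and τ_data = 18/704.2 = 0.025561, so τ_n = 0.026609.
Rearranging for μ₀: μ₀ = (μ_n·τ_n − τ_data·x̄)/τ₀ = (506.6860·0.026609 − 0.025561·510.1) / 0.001048 = 0.443742/0.001048 ≈ 423.4.

μ₀ = 423.4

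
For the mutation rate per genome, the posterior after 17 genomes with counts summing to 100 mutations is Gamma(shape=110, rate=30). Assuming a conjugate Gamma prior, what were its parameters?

Gamma(shape=10, rate=13)

Gamma–Poisson conjugacy: posterior shape = α + Σxᵢ, posterior rate = β + n.
So α = 110 − 100 = 10 and β = 30 − 17 = 13.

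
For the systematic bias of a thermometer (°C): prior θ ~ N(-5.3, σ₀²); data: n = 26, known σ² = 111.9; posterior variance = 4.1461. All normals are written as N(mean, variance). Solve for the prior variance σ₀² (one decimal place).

For the Normal–Normal model with known σ², precisions add: τ_n = τ₀ + n/σ².
So 1/σ₀² = 1/4.1461 − 26/111.9 = 0.241191 − 0.232350 = 0.008841.
Hence σ₀² = 1/0.008841 ≈ 113.1.

σ₀² = 113.1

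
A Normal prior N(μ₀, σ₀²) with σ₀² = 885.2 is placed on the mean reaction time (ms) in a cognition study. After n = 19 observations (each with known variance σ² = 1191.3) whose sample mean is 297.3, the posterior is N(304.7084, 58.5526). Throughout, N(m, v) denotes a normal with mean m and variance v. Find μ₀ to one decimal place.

The posterior mean is a precision-weighted average: μ_n = (τ₀μ₀ + τ_data·x̄)/(τ₀+τ_data), with τ₀=1/σ₀² and τ_data=n/σ².
Here τ₀ = 1/885.2 = 0.001130 and τ_data = 19/1191.3 = 0.015949, so τ_n = 0.017079.
Rearranging for μ₀: μ₀ = (μ_n·τ_n − τ_data·x̄)/τ₀ = (304.7084·0.017079 − 0.015949·297.3) / 0.001130 = 0.462477/0.001130 ≈ 409.3.

μ₀ = 409.3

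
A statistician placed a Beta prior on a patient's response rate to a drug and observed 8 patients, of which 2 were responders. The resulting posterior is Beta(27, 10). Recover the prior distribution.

Beta(25, 4)

A Beta(α, β) prior with s successes and f failures in binomial data gives a Beta(α+s, β+f) posterior.
Subtract the data counts: 27−2=25, 10−6=4.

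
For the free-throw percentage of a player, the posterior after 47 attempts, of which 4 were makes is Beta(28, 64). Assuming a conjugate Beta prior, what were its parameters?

A Beta(a, b) prior with s successes and f failures in binomial data gives a Beta(a+s, b+f) posterior.
Subtract the data counts: 28−4=24, 64−43=21.

Beta(24, 21)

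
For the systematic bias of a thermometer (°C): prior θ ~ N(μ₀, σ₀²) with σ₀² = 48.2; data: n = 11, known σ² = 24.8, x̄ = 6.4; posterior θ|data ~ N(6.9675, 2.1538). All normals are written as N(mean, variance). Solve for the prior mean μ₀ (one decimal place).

The posterior mean is a precision-weighted average: μ_n = (τ₀μ₀ + τ_data·x̄)/(τ₀+τ_data), with τ₀=1/σ₀² and τ_data=n/σ².
Here τ₀ = 1/48.2 = 0.020747 and τ_data = 11/24.8 = 0.443548, so τ_n = 0.464295.
Rearranging for μ₀: μ₀ = (μ_n·τ_n − τ_data·x̄)/τ₀ = (6.9675·0.464295 − 0.443548·6.4) / 0.020747 = 0.396268/0.020747 ≈ 19.1.

μ₀ = 19.1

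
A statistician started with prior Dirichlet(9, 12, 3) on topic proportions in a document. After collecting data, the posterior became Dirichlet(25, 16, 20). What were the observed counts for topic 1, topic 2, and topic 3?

counts (16, 4, 17)

For a Dirichlet(α) prior with multinomial counts c, the posterior is Dirichlet(α + c) componentwise.
Counts are posterior − prior componentwise: 25−9=16, 16−12=4, 20−3=17.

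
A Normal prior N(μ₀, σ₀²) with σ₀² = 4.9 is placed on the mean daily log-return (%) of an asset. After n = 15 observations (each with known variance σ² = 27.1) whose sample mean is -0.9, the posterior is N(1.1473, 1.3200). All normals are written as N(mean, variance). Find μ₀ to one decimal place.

μ₀ = 6.7

The posterior mean is a precision-weighted average: μ_n = (τ₀μ₀ + τ_data·x̄)/(τ₀+τ_data), with τ₀=1/σ₀² and τ_data=n/σ².
Here τ₀ = 1/4.9 = 0.204082 and τ_data = 15/27.1 = 0.553506, so τ_n = 0.757588.
Rearranging for μ₀: μ₀ = (μ_n·τ_n − τ_data·x̄)/τ₀ = (1.1473·0.757588 − 0.553506·-0.9) / 0.204082 = 1.367336/0.204082 ≈ 6.7.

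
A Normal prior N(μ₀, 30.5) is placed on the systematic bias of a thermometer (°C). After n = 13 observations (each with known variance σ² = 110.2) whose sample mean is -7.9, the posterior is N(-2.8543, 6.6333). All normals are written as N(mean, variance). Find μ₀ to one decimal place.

μ₀ = 15.3

The posterior mean is a precision-weighted average: μ_n = (τ₀μ₀ + τ_data·x̄)/(τ₀+τ_data), with τ₀=1/σ₀² and τ_data=n/σ².
Here τ₀ = 1/30.5 = 0.032787 and τ_data = 13/110.2 = 0.117967, so τ_n = 0.150754.
Rearranging for μ₀: μ₀ = (μ_n·τ_n − τ_data·x̄)/τ₀ = (-2.8543·0.150754 − 0.117967·-7.9) / 0.032787 = 0.501642/0.032787 ≈ 15.3.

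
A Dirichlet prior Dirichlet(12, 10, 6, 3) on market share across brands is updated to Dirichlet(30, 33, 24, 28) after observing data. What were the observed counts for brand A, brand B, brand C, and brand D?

counts (18, 23, 18, 25)

For a Dirichlet(α) prior with multinomial counts c, the posterior is Dirichlet(α + c) componentwise.
Counts are posterior − prior componentwise: 30−12=18, 33−10=23, 24−6=18, 28−3=25.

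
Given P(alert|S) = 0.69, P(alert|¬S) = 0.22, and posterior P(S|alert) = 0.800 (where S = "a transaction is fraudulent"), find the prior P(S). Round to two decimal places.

In odds form, posterior odds = prior odds × likelihood ratio, so prior odds = posterior odds ÷ LR.
Posterior odds = 0.800/(1−0.800) = 4.0000. LR = 0.69/0.22 = 3.1364.
Prior odds = 4.0000/3.1364 = 1.2753, so P(S) = 1.2753/(1+1.2753) ≈ 0.56.

P(S) = 0.56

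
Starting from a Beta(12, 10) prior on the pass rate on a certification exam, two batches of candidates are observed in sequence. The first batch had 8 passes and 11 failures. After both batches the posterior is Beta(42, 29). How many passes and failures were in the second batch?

Sequential conjugate updates are equivalent to a single update on the pooled data, so total successes = posterior α − prior α and total failures = posterior β − prior β.
Total across both batches: 42−12=30 passes, 29−10=19 failures.
Subtract the first batch: 30−8=22 passes and 19−11=8 failures.

22 passes and 8 failures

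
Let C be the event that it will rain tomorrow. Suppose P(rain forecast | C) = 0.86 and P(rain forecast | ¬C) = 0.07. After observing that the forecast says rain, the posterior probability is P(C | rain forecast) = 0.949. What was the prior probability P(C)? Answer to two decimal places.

Bayes' rule in odds form gives O(C|E) = O(C)·[P(E|C)/P(E|¬C)], hence O(C) = O(C|E)/LR.
Posterior odds = 0.949/(1−0.949) = 18.6078. LR = 0.86/0.07 = 12.2857.
Prior odds = 18.6078/12.2857 = 1.5146, so P(C) = 1.5146/(1+1.5146) ≈ 0.60.

P(C) = 0.60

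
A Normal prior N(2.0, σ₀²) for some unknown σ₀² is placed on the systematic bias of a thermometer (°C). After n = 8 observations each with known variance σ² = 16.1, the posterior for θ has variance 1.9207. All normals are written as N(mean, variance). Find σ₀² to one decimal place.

σ₀² = 42.1

Posterior precision equals prior precision plus data precision: 1/σ_n² = 1/σ₀² + n/σ².
So 1/σ₀² = 1/1.9207 − 8/16.1 = 0.520644 − 0.496894 = 0.023750.
Hence σ₀² = 1/0.023750 ≈ 42.1.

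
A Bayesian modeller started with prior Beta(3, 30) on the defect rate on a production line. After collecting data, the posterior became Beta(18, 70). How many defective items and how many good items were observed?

15 defective items and 40 good items

Under Beta–binomial conjugacy the posterior parameters are (a+s, b+f).
So s = 18 − 3 = 15 and f = 70 − 30 = 40.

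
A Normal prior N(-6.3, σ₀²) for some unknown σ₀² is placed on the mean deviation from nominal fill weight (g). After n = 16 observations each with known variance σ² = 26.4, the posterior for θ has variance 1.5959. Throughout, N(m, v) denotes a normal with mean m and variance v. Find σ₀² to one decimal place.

Posterior precision equals prior precision plus data precision: 1/σ_n² = 1/σ₀² + n/σ².
So 1/σ₀² = 1/1.5959 − 16/26.4 = 0.626606 − 0.606061 = 0.020545.
Hence σ₀² = 1/0.020545 ≈ 48.7.

σ₀² = 48.7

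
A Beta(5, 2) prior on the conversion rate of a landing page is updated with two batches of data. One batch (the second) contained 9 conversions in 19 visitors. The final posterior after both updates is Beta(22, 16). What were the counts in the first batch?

8 conversions and 4 bounces

Because Beta–binomial updating is additive in the counts, the combined data contributed (α_post−α_prior, β_post−β_prior) successes and failures.
Total across both batches: 22−5=17 conversions, 16−2=14 bounces.
Subtract the second batch: 17−9=8 conversions and 14−10=4 bounces.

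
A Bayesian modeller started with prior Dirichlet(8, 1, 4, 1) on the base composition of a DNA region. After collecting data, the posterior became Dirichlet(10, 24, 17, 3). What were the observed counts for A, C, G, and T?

counts (2, 23, 13, 2)

For a Dirichlet(α) prior with multinomial counts c, the posterior is Dirichlet(α + c) componentwise.
Counts are posterior − prior componentwise: 10−8=2, 24−1=23, 17−4=13, 3−1=2.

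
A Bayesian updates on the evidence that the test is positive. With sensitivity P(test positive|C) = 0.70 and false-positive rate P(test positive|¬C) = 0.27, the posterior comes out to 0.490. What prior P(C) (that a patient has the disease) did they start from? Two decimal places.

P(C) = 0.27

In odds form, posterior odds = prior odds × likelihood ratio, so prior odds = posterior odds ÷ LR.
Posterior odds = 0.490/(1−0.490) = 0.9608. LR = 0.70/0.27 = 2.5926.
Prior odds = 0.9608/2.5926 = 0.3706, so P(C) = 0.3706/(1+0.3706) ≈ 0.27.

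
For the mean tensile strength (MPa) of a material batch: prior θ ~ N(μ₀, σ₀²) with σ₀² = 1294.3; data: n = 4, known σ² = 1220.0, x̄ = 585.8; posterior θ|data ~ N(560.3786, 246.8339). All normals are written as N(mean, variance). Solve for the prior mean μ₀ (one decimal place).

μ₀ = 452.5

With known observation variance, the Normal–Normal posterior has precision τ_n = τ₀ + n/σ² and mean μ_n = (τ₀μ₀ + (n/σ²)x̄)/τ_n.
Here τ₀ = 1/1294.3 = 0.000773 and τ_data = 4/1220.0 = 0.003279, so τ_n = 0.004052.
Rearranging for μ₀: μ₀ = (μ_n·τ_n − τ_data·x̄)/τ₀ = (560.3786·0.004052 − 0.003279·585.8) / 0.000773 = 0.349816/0.000773 ≈ 452.5.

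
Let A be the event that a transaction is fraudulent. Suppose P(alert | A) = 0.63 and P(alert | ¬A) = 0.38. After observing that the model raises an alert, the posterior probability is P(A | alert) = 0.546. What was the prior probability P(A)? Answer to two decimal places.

P(A) = 0.42

Bayes' rule in odds form gives O(A|E) = O(A)·[P(E|A)/P(E|¬A)], hence O(A) = O(A|E)/LR.
Posterior odds = 0.546/(1−0.546) = 1.2026. LR = 0.63/0.38 = 1.6579.
Prior odds = 1.2026/1.6579 = 0.7254, so P(A) = 0.7254/(1+0.7254) ≈ 0.42.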